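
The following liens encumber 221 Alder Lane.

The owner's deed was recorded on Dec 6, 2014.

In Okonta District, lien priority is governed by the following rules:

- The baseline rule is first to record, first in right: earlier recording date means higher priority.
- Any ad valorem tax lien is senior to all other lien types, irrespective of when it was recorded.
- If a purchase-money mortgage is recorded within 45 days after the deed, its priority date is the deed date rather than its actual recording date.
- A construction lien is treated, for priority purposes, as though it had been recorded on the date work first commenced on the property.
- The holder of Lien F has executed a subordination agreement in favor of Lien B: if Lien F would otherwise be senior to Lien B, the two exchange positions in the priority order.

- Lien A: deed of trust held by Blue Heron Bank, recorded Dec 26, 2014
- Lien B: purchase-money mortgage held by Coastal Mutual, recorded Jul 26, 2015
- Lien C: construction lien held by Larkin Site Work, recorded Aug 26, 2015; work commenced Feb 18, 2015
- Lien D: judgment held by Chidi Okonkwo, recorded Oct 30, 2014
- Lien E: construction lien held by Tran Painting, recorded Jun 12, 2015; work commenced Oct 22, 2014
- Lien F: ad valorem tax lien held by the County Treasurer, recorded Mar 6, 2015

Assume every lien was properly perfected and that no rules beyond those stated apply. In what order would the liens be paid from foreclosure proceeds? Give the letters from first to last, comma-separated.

Effective dates after the stated exceptions: B was recorded 232 days after the deed, outside the 45-day window, so it keeps its recording date; C is treated as recorded Feb 18, 2015, the work-commencement date; E is treated as recorded Oct 22, 2014, the work-commencement date.
F is an ad valorem tax lien and takes priority over every other lien.
The other liens, earliest effective date first: E (Oct 22, 2014), D (Oct 30, 2014), A (Dec 26, 2014), C (Feb 18, 2015), B (Jul 26, 2015).
The subordination applies — F was senior to B — so F and B swap.

B, E, D, A, C, F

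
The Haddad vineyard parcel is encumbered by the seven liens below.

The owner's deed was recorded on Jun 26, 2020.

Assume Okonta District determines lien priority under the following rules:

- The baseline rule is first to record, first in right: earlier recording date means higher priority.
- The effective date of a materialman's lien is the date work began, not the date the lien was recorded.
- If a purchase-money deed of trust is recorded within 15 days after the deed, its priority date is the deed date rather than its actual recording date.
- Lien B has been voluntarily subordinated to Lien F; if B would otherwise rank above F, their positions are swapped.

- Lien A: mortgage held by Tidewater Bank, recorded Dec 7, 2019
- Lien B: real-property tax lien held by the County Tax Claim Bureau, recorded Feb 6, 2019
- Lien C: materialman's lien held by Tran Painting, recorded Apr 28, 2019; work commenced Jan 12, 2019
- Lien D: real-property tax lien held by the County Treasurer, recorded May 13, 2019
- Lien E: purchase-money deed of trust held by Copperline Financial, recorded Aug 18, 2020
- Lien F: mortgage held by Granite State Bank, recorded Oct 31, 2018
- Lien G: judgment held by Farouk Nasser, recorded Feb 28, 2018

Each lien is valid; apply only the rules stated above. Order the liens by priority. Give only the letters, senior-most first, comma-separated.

Effective dates after the stated exceptions: C's effective date is Jan 12, 2019, when work began; E was recorded 53 days after the deed — beyond 15 days — so no relation-back applies.
Sorted by effective date: G (Feb 28, 2018), F (Oct 31, 2018), C (Jan 12, 2019), B (Feb 6, 2019), D (May 13, 2019), A (Dec 7, 2019), E (Aug 18, 2020).
Since B is not senior to F, the subordination leaves the order unchanged.

G, F, C, B, D, A, E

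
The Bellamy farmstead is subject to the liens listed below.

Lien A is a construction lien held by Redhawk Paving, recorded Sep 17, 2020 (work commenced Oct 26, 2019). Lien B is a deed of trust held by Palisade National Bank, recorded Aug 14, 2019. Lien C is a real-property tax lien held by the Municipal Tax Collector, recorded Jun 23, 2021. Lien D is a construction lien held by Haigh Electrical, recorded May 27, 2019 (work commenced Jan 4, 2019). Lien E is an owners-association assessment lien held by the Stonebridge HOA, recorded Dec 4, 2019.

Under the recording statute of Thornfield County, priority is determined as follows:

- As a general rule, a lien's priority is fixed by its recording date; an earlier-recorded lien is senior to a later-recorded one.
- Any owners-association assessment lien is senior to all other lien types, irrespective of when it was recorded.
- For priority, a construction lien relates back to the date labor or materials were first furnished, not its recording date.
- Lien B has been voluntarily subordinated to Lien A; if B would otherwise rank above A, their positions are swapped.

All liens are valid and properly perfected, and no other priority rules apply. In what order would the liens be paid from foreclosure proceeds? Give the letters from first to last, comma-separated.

Effective dates: A's effective date is Oct 26, 2019, when work began; D relates back to Jan 4, 2019 (work commenced).
E, as an owners-association assessment lien, has superpriority and ranks first.
The other liens, earliest effective date first: D (Jan 4, 2019), B (Aug 14, 2019), A (Oct 26, 2019), C (Jun 23, 2021).
Because B would otherwise rank above A, the subordination swaps them.

E, D, A, B, C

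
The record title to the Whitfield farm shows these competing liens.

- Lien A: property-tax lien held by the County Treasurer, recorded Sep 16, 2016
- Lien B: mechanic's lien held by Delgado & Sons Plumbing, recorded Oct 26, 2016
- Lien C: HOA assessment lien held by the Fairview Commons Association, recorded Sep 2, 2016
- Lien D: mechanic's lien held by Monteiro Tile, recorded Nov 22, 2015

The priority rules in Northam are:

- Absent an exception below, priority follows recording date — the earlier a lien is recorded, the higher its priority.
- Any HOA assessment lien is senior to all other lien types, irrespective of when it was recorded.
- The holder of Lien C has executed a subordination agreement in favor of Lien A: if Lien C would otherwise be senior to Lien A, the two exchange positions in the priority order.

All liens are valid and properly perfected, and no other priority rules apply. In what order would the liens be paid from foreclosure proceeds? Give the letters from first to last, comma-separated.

As an HOA assessment lien, C is senior to every other lien.
Ordering the rest by effective date: D (Nov 22, 2015), A (Sep 16, 2016), B (Oct 26, 2016).
Because C would otherwise rank above A, the subordination swaps them.

A, D, C, B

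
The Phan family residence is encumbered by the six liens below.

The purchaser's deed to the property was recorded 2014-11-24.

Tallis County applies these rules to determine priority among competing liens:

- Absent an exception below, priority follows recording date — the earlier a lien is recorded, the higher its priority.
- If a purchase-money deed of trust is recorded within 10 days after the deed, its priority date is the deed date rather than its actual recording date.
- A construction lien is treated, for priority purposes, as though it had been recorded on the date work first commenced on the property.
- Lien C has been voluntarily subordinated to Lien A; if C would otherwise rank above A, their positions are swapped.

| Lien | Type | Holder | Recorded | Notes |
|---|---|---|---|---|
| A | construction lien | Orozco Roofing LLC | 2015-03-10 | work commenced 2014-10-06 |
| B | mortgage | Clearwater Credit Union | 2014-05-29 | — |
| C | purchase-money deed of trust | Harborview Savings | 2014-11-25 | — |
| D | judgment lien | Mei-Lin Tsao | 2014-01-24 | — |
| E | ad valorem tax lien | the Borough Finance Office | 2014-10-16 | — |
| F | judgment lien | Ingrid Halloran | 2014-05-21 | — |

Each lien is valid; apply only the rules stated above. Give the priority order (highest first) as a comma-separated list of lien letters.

Adjusting effective dates: A's effective date is 2014-10-06, when work began; C relates back to the deed date 2014-11-24.
By effective date: D (2014-01-24), F (2014-05-21), B (2014-05-29), A (2014-10-06), E (2014-10-16), C (2014-11-24).
C is already junior to A, so the subordination agreement changes nothing.

D, F, B, A, E, C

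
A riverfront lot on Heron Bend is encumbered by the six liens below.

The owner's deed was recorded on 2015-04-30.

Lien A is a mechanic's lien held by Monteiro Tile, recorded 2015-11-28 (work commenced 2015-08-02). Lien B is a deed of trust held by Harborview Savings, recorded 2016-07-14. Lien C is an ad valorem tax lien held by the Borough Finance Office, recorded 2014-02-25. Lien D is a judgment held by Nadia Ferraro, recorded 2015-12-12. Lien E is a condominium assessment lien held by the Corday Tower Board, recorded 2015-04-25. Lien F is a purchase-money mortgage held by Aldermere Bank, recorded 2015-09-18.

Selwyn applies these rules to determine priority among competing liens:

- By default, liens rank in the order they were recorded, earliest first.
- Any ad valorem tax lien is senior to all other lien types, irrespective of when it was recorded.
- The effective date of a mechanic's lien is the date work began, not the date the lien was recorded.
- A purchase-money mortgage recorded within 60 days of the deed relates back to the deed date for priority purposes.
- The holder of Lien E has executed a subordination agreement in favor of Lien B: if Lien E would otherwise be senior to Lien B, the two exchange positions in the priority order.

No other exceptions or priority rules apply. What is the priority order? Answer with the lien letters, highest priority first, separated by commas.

Adjusting effective dates: A relates back to 2015-08-02 (work commenced); F was recorded 141 days after the deed — beyond 60 days — so no relation-back applies.
C is an ad valorem tax lien and takes priority over every other lien.
Among the remaining liens, by effective date: E (2015-04-25), A (2015-08-02), F (2015-09-18), D (2015-12-12), B (2016-07-14).
Because E would otherwise rank above B, the subordination swaps them.

C, B, A, F, D, E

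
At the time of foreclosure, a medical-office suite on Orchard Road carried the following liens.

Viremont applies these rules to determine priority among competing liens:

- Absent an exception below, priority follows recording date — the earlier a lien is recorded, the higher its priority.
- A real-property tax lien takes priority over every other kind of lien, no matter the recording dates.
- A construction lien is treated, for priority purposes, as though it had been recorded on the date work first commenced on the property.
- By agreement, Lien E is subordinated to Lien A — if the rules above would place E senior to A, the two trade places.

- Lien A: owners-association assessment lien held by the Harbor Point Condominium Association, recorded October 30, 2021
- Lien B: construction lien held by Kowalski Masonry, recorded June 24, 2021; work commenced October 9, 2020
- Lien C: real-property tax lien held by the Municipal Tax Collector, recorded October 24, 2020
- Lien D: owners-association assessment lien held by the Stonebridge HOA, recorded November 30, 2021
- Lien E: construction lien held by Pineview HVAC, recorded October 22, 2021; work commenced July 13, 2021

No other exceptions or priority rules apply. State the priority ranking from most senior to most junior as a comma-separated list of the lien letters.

C, B, A, E, D

First, effective dates: B's effective date is October 9, 2020, when work began; E is treated as recorded July 13, 2021, the work-commencement date.
C is a real-property tax lien and takes priority over every other lien.
Remaining liens by effective date: B (October 9, 2020), E (July 13, 2021), A (October 30, 2021), D (November 30, 2021).
E is senior to A before the subordination, so the two trade places.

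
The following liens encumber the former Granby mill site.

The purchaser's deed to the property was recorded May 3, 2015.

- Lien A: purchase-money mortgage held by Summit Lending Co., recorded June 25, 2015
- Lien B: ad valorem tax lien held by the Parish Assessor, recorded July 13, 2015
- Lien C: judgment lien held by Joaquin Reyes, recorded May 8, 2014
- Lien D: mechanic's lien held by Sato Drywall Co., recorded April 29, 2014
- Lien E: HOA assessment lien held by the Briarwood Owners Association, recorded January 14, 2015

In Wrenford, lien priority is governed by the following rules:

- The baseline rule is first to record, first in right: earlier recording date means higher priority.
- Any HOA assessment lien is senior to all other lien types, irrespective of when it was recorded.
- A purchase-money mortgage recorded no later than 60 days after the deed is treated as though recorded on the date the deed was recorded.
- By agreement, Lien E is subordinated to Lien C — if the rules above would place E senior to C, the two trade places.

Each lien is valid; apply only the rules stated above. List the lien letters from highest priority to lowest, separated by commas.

C, D, E, A, B

Adjusting effective dates: A was recorded within the 60-day window, so its effective date is the deed date May 3, 2015.
E is an HOA assessment lien and takes priority over every other lien.
The other liens, earliest effective date first: D (April 29, 2014), C (May 8, 2014), A (May 3, 2015), B (July 13, 2015).
E is senior to C before the subordination, so the two trade places.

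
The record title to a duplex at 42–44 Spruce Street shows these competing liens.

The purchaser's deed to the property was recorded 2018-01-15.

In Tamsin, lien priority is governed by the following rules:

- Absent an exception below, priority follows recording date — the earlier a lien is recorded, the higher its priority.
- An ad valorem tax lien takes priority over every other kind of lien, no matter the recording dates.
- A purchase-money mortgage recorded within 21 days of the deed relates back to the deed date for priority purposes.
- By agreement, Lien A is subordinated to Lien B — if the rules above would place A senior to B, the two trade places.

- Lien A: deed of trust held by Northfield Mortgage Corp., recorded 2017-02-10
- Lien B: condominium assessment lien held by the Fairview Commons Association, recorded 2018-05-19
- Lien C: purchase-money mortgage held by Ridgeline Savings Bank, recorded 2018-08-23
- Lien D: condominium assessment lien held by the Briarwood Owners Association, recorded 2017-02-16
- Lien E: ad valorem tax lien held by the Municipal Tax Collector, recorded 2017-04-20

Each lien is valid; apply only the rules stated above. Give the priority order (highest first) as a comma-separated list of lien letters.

E, B, D, A, C

Effective dates: C missed the 21-day window (220 days after the deed), so its recording date stands.
E is an ad valorem tax lien, so it outranks all other liens regardless of date.
Remaining liens by effective date: A (2017-02-10), D (2017-02-16), B (2018-05-19), C (2018-08-23).
Because A would otherwise rank above B, the subordination swaps them.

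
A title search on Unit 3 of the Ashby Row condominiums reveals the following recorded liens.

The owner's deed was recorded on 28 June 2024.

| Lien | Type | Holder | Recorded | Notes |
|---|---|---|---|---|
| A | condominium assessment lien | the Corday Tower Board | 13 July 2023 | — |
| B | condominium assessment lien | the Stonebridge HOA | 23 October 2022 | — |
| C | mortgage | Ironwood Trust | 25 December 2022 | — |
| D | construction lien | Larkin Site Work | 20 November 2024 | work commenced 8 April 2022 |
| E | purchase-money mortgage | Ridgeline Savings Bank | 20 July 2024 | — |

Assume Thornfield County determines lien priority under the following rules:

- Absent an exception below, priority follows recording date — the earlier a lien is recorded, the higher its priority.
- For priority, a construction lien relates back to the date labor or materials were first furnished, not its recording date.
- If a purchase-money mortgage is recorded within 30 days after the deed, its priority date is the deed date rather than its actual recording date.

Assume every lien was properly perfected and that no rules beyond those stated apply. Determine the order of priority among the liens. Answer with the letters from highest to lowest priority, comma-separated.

Adjusting effective dates: D is treated as recorded 8 April 2022, the work-commencement date; E was recorded within the 30-day window, so its effective date is the deed date 28 June 2024.
Ordering by effective date: D (8 April 2022), B (23 October 2022), C (25 December 2022), A (13 July 2023), E (28 June 2024).

D, B, C, A, E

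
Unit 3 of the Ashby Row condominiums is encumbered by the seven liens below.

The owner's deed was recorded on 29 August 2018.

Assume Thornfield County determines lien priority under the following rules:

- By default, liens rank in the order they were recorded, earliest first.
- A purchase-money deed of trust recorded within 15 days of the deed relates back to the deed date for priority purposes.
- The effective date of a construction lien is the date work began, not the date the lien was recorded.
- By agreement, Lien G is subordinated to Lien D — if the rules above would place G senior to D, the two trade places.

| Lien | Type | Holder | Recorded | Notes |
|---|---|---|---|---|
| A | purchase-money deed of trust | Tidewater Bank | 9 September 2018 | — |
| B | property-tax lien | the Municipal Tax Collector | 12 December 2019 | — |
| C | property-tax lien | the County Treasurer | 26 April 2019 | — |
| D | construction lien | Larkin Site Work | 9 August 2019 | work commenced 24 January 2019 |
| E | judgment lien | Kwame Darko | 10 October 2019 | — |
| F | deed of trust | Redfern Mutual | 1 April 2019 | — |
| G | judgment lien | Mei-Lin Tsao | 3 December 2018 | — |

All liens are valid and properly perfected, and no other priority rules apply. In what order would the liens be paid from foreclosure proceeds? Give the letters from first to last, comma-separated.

Effective dates: A's effective date is the deed date, 29 August 2018; D relates back to 24 January 2019 (work commenced).
Sorted by effective date: A (29 August 2018), G (3 December 2018), D (24 January 2019), F (1 April 2019), C (26 April 2019), E (10 October 2019), B (12 December 2019).
G would otherwise be senior to D, so under the subordination agreement G and D exchange positions.

A, D, G, F, C, E, B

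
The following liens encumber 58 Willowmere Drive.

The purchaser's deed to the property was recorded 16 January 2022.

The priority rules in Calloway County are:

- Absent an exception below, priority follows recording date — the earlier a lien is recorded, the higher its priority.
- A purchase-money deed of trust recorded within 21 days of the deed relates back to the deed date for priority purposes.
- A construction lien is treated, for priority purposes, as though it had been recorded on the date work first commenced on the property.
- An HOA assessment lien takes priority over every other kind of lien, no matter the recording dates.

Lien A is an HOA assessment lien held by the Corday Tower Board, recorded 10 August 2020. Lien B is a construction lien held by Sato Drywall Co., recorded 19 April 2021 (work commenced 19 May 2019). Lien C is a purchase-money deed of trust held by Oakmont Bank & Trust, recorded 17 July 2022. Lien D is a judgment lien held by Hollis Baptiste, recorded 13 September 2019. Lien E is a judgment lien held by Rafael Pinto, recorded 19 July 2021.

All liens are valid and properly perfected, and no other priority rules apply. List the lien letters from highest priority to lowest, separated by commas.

First, effective dates: B relates back to 19 May 2019 (work commenced); C missed the 21-day window (182 days after the deed), so its recording date stands.
A, as an HOA assessment lien, has superpriority and ranks first.
Among the remaining liens, by effective date: B (19 May 2019), D (13 September 2019), E (19 July 2021), C (17 July 2022).

A, B, D, E, C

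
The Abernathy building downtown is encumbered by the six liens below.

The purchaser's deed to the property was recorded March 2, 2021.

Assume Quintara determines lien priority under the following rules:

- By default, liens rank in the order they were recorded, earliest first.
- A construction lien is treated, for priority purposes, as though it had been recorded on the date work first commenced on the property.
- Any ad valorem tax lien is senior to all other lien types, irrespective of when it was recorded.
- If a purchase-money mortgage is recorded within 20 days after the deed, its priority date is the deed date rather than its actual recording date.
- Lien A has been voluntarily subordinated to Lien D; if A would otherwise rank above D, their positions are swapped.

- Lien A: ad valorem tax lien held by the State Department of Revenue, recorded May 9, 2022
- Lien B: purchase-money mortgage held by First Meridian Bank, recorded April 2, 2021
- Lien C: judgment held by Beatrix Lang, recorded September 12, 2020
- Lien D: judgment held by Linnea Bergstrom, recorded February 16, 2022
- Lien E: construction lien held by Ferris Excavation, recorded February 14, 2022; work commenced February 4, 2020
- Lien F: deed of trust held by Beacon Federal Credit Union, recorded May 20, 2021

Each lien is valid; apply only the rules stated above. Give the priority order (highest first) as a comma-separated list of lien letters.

Effective dates after the stated exceptions: B missed the 20-day window (31 days after the deed), so its recording date stands; E's effective date is February 4, 2020, when work began.
As an ad valorem tax lien, A is senior to every other lien.
Among the remaining liens, by effective date: E (February 4, 2020), C (September 12, 2020), B (April 2, 2021), F (May 20, 2021), D (February 16, 2022).
Because A would otherwise rank above D, the subordination swaps them.

D, E, C, B, F, A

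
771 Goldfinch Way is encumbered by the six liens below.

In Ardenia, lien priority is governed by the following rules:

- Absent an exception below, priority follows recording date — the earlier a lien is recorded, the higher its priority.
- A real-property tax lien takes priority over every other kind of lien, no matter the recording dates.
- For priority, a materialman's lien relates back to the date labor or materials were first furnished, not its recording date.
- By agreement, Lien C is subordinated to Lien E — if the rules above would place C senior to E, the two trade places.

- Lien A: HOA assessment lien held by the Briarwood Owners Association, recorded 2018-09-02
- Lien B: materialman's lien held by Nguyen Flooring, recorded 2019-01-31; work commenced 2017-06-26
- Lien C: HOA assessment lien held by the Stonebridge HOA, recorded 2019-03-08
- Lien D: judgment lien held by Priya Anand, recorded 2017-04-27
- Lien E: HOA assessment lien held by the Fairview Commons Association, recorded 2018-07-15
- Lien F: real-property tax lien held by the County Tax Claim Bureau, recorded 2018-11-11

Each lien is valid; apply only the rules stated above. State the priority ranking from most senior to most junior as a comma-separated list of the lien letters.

Adjusting effective dates: B relates back to 2017-06-26 (work commenced).
As a real-property tax lien, F is senior to every other lien.
Ordering the rest by effective date: D (2017-04-27), B (2017-06-26), E (2018-07-15), A (2018-09-02), C (2019-03-08).
C is already junior to E, so the subordination agreement changes nothing.

F, D, B, E, A, C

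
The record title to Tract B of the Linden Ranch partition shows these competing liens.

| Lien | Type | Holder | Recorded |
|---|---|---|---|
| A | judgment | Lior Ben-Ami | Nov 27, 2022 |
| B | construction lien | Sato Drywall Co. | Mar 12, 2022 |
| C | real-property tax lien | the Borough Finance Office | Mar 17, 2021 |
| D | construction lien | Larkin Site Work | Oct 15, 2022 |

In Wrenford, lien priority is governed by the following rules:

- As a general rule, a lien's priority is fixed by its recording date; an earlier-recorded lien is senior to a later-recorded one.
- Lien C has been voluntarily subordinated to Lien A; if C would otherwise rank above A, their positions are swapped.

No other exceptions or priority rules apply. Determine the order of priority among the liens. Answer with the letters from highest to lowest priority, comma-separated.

A, B, D, C

Sorted by effective date: C (Mar 17, 2021), B (Mar 12, 2022), D (Oct 15, 2022), A (Nov 27, 2022).
Because C would otherwise rank above A, the subordination swaps them.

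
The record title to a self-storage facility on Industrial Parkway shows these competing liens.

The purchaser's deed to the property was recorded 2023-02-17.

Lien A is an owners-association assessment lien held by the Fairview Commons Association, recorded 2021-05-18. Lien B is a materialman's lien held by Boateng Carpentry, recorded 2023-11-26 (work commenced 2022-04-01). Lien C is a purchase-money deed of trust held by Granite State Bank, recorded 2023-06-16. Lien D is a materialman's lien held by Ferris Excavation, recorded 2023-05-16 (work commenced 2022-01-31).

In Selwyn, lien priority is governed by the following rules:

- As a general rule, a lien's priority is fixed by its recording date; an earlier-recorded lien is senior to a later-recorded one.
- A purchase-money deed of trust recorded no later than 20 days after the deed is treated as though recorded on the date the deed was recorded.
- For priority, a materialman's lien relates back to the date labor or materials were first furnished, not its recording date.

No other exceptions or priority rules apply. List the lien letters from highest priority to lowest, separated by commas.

A, D, B, C

First, effective dates: B relates back to 2022-04-01 (work commenced); C missed the 20-day window (119 days after the deed), so its recording date stands; D is treated as recorded 2022-01-31, the work-commencement date.
Sorted by effective date: A (2021-05-18), D (2022-01-31), B (2022-04-01), C (2023-06-16).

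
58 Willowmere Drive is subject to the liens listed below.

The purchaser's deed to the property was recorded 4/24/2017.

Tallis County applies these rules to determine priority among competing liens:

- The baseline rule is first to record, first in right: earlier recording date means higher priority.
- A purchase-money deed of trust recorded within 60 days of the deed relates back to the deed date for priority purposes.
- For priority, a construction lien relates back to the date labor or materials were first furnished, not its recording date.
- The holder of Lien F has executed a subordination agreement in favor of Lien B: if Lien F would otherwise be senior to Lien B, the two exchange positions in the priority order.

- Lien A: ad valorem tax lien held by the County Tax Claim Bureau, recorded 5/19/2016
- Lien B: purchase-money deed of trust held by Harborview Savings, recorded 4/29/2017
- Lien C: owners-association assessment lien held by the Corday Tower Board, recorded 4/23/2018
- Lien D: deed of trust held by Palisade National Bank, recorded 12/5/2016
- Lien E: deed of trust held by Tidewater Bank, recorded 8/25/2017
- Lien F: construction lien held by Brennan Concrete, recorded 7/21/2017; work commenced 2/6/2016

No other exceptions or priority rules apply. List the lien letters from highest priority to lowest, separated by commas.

B, A, D, F, E, C

First, effective dates: B was recorded within the 60-day window, so its effective date is the deed date 4/24/2017; F is treated as recorded 2/6/2016, the work-commencement date.
Ordering by effective date: F (2/6/2016), A (5/19/2016), D (12/5/2016), B (4/24/2017), E (8/25/2017), C (4/23/2018).
F is senior to B before the subordination, so the two trade places.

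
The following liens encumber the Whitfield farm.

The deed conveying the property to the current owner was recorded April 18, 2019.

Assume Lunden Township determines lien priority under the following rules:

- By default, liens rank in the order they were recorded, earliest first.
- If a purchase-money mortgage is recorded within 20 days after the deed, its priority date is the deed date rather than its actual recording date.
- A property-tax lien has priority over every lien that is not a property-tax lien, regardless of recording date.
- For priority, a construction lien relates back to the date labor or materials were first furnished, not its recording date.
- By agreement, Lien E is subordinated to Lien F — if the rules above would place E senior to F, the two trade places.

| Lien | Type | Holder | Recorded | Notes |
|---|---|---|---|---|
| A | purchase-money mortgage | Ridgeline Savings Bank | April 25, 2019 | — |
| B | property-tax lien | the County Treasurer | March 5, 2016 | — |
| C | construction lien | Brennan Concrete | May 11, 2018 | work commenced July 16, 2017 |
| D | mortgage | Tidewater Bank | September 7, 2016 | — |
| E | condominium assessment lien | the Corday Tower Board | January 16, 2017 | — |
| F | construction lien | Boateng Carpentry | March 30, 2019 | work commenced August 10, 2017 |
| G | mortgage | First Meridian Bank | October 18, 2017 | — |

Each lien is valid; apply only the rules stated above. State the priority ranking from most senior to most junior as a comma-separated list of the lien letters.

B, D, F, C, E, G, A

Effective dates: A relates back to the deed date April 18, 2019; C is treated as recorded July 16, 2017, the work-commencement date; F relates back to August 10, 2017 (work commenced).
B, as a property-tax lien, has superpriority and ranks first.
Among the remaining liens, by effective date: D (September 7, 2016), E (January 16, 2017), C (July 16, 2017), F (August 10, 2017), G (October 18, 2017), A (April 18, 2019).
Because E would otherwise rank above F, the subordination swaps them.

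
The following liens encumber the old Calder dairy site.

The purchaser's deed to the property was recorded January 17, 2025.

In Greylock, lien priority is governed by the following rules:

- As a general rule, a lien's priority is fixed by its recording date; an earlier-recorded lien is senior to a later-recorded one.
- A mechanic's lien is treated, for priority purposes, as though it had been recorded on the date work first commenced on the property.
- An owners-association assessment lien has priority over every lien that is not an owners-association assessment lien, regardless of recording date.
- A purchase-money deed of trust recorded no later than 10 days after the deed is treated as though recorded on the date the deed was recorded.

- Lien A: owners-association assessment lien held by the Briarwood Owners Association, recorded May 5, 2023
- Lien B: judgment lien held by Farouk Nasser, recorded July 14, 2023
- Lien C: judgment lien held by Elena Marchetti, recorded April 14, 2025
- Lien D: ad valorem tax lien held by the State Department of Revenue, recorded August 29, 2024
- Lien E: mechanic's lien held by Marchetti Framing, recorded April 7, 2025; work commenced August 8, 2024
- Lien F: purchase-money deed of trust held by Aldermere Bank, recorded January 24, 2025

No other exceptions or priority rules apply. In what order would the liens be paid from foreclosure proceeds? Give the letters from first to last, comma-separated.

First, effective dates: E's effective date is August 8, 2024, when work began; F's effective date is the deed date, January 17, 2025.
A is an owners-association assessment lien, so it outranks all other liens regardless of date.
The other liens, earliest effective date first: B (July 14, 2023), E (August 8, 2024), D (August 29, 2024), F (January 17, 2025), C (April 14, 2025).

A, B, E, D, F, C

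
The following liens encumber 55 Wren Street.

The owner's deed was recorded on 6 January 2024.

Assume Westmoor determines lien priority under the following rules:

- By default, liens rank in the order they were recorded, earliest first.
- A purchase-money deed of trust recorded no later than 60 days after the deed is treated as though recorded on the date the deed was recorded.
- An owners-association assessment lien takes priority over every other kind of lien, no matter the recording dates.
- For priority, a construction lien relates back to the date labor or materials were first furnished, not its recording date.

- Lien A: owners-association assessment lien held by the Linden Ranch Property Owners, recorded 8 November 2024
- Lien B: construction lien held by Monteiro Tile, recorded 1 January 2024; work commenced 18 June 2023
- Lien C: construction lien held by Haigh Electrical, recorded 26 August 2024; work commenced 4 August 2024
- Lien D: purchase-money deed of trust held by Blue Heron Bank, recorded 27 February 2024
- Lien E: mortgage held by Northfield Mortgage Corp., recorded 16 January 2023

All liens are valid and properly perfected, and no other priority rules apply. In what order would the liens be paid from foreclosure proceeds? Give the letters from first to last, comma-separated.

Adjusting effective dates: B is treated as recorded 18 June 2023, the work-commencement date; C relates back to 4 August 2024 (work commenced); D relates back to the deed date 6 January 2024.
A is an owners-association assessment lien, so it outranks all other liens regardless of date.
Among the remaining liens, by effective date: E (16 January 2023), B (18 June 2023), D (6 January 2024), C (4 August 2024).

A, E, B, D, C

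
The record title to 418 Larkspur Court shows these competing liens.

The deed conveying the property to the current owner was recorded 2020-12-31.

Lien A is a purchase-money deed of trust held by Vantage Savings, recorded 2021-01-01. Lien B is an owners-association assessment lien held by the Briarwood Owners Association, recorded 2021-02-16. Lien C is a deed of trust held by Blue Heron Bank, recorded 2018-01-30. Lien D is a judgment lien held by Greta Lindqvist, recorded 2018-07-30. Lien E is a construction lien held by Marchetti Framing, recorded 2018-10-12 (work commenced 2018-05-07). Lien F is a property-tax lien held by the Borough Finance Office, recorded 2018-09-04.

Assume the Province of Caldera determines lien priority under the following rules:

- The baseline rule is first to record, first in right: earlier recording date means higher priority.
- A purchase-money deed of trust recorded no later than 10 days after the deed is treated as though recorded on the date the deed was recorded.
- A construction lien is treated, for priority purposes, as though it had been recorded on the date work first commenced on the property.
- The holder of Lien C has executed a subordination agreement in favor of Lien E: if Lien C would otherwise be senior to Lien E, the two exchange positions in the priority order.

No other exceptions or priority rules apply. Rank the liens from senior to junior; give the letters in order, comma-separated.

E, C, D, F, A, B

Adjusting effective dates: A's effective date is the deed date, 2020-12-31; E is treated as recorded 2018-05-07, the work-commencement date.
By effective date: C (2018-01-30), E (2018-05-07), D (2018-07-30), F (2018-09-04), A (2020-12-31), B (2021-02-16).
C would otherwise be senior to E, so under the subordination agreement C and E exchange positions.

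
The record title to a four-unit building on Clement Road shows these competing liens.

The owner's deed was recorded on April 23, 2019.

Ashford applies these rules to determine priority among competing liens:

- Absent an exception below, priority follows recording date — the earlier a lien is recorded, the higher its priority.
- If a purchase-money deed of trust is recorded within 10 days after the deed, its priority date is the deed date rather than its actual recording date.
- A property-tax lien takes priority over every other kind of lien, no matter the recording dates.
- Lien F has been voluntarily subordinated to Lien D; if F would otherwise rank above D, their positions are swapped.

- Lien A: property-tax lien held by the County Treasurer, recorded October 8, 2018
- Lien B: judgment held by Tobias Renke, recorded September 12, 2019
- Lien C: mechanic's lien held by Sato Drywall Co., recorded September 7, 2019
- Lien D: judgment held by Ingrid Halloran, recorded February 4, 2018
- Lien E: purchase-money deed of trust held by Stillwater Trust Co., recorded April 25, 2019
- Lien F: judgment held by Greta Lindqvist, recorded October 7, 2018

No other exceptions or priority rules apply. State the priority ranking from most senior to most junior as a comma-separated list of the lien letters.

A, D, F, E, C, B

Effective dates: E was recorded within the 10-day window, so its effective date is the deed date April 23, 2019.
A, as a property-tax lien, has superpriority and ranks first.
Among the remaining liens, by effective date: D (February 4, 2018), F (October 7, 2018), E (April 23, 2019), C (September 7, 2019), B (September 12, 2019).
Since F is not senior to D, the subordination leaves the order unchanged.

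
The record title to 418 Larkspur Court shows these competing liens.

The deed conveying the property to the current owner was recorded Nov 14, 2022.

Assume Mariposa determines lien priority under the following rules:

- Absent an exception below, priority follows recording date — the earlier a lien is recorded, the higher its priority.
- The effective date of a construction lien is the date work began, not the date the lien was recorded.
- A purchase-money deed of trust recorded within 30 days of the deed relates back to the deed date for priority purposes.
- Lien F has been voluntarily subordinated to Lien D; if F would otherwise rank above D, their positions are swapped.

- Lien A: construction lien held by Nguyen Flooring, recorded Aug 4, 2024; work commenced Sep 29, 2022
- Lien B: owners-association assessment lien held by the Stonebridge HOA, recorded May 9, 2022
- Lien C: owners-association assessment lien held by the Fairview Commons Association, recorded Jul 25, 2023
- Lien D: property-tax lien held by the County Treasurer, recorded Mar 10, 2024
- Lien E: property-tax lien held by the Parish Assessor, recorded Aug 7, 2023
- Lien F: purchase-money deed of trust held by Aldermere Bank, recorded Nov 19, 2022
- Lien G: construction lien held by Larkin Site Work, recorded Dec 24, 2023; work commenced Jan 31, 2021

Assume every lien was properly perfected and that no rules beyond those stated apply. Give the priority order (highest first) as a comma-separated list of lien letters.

Effective dates after the stated exceptions: A's effective date is Sep 29, 2022, when work began; F's effective date is the deed date, Nov 14, 2022; G is treated as recorded Jan 31, 2021, the work-commencement date.
By effective date, earliest first: G (Jan 31, 2021), B (May 9, 2022), A (Sep 29, 2022), F (Nov 14, 2022), C (Jul 25, 2023), E (Aug 7, 2023), D (Mar 10, 2024).
F would otherwise be senior to D, so under the subordination agreement F and D exchange positions.

G, B, A, D, C, E, F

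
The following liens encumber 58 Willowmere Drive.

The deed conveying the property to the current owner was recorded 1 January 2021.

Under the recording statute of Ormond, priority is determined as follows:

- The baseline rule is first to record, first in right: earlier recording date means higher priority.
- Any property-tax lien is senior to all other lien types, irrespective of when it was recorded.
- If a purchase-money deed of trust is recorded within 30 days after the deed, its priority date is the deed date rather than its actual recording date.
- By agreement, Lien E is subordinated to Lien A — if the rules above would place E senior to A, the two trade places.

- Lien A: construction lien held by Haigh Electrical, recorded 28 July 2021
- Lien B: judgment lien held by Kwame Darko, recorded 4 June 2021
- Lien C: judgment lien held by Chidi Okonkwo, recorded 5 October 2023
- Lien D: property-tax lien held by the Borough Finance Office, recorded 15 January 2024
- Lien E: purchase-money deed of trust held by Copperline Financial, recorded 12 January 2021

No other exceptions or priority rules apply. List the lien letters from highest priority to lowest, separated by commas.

First, effective dates: E was recorded within the 30-day window, so its effective date is the deed date 1 January 2021.
As a property-tax lien, D is senior to every other lien.
The other liens, earliest effective date first: E (1 January 2021), B (4 June 2021), A (28 July 2021), C (5 October 2023).
Because E would otherwise rank above A, the subordination swaps them.

D, A, B, E, C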